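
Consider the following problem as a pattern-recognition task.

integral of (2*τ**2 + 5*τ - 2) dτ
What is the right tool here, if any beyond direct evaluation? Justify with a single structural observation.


Verdict: no special technique — the integrand is a sum of constant multiples of powers of τ — integrate term by term.


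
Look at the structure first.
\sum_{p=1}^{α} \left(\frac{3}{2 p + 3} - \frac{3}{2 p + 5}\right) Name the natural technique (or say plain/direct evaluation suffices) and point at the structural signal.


Technique: telescoping — difference-of-shifts structure (each term adds \frac{3}{2 p + 3}, then subtracts its one-index-advanced value, which the following term adds back) leaves only the first and last pieces standing.


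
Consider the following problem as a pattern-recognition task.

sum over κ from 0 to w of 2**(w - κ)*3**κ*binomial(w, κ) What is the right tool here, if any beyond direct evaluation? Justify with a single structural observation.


Best approach: the binomial theorem — binomial coefficients against complementary powers of 3 and 2: recognize the binomial expansion and resum.


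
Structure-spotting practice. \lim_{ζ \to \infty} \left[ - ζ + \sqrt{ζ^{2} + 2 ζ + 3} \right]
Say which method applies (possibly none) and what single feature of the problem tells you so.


Verdict: conjugate multiplication — turning the difference into a conjugate-rationalized ratio makes the limit readable.


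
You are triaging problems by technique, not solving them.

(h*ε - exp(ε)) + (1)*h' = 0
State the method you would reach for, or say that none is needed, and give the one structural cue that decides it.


Technique: a linear integrating factor — h appears only to the first power with coefficient ε — the classic integrating-factor setup.


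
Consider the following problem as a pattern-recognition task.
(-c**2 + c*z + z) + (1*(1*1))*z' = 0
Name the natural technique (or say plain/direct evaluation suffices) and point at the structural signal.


Diagnosis: a linear integrating factor — the unknown enters only to the first power against a nonzero forcing term — the integrating-factor template applies directly.


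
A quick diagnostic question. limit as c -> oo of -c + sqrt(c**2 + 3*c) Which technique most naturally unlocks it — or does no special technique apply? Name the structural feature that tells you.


Best approach: conjugate multiplication — infinity minus infinity with a radical in play — multiply by the conjugate so the divergences of sqrt(c**2 + 3*c) and c annihilate.


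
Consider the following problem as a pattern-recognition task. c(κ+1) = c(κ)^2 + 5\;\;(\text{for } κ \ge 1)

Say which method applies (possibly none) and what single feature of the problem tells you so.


Verdict: no special technique — once the recursion is nonlinear, characteristic roots, master substitutions, and summation factors are all off the table.


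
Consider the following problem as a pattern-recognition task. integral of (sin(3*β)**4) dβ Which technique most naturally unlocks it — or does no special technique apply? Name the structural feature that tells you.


Best approach: a trigonometric identity — apply power reduction to sin(3*β)**4; each application halves the trigonometric degree.


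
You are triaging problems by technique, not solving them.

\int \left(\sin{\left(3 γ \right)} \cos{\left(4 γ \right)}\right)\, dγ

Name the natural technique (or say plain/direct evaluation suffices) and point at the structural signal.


Method: a trigonometric identity — cross-frequency products like \sin{\left(3 γ \right)} \cos{\left(4 γ \right)} are the textbook product-to-sum case — the identity converts them to directly integrable sinusoids.


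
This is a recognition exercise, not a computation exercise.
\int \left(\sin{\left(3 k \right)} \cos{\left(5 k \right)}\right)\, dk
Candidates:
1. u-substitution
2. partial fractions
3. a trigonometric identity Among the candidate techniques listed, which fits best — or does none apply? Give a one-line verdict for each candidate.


Technique: a trigonometric identity — two different frequencies multiply in \sin{\left(3 k \right)} \cos{\left(5 k \right)}; the product-to-sum formula separates them.
- u-substitution — no subexpression of the integrand serves as a whole-integral substitution inner — individual terms may offer their own, but none carries its derivative as a factor of the full integrand; a working change of variable would have to be constructed from outside the expression.
- partial fractions — there is no rational-function structure to decompose.
- a trigonometric identity — applicable, and directly so.


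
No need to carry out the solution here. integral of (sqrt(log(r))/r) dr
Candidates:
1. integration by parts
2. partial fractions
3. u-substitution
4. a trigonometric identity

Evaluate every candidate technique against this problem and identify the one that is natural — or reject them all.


Technique: u-substitution — collected, the integrand has one factor that is, up to a constant, the derivative of an inner expression the rest depends on — substitute for that inner expression.
- integration by parts: the integrand does not split as a nonconstant polynomial times an exp, sine, cosine of a linear argument, or logarithm — no polynomial-kernel parts product to differentiate one side of.
- partial fractions — there is no rational-function structure to decompose.
- u-substitution: yes, a natural case for it.
- a trigonometric identity — there is no trigonometric structure at all — the integrand carries no sine or cosine to rewrite.


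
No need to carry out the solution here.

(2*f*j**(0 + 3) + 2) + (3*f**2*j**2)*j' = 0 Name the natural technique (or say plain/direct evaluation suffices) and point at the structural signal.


Verdict: the exact-equation method — equality of cross partials is the green light — assemble the potential function term by term.


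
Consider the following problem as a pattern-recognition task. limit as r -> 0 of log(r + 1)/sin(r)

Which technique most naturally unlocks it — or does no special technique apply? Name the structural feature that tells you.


Technique: l'Hôpital's rule (0/0) — the 0/0 form at 0 is the signature situation for l'Hôpital's rule. The standard small-argument limits would also carry it; the rule is the systematic route.


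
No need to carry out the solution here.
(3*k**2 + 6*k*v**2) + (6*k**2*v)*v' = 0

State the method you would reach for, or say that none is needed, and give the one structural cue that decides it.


Technique: the exact-equation method — checking ∂/∂v of 3*k**2 + 6*k*v**2 against ∂/∂k of 6*k**2*v: they match — the equation is exact as it stands.


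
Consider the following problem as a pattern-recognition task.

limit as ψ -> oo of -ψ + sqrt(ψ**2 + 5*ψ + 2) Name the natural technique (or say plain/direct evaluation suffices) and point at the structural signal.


Best approach: conjugate multiplication — infinity minus infinity with a radical in play — multiply by the conjugate so the divergences of sqrt(ψ**2 + 5*ψ + 2) and ψ annihilate.


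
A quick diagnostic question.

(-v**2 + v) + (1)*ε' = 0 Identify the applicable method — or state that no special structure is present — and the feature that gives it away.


Best approach: no special technique — the slope is a pure function of v; integrate both sides and be done.


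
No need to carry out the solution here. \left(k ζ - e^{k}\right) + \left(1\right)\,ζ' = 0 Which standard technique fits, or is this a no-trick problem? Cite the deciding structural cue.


Best approach: a linear integrating factor — linear in the unknown with genuine forcing: multiply through by the exponential of the integrated coefficient and the left side closes into one derivative.


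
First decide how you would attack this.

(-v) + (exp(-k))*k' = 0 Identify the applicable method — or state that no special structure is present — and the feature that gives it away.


Technique: separation of variables — solved for the derivative, the right side splits multiplicatively into a function of each variable alone — divide and integrate each side. The equation is exact as it stands too — a potential function exists — though separation reads the split structure directly.


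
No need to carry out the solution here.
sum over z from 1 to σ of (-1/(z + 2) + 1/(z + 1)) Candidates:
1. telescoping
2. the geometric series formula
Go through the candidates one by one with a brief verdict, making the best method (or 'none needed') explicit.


Method: telescoping — write out three consecutive terms and watch the interior cancel: the advanced copy one term subtracts reappears as the very next term's leading piece, pair after pair.
- telescoping — applicable, and directly so.
- the geometric series formula — no single multiplier carries one term to the next throughout the sum.


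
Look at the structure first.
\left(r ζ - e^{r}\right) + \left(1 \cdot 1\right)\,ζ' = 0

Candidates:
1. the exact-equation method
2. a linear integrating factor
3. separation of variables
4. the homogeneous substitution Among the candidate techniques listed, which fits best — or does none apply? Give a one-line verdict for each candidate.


Verdict: a linear integrating factor — linear in the unknown with genuine forcing: multiply through by the exponential of the integrated coefficient and the left side closes into one derivative.
- the exact-equation method — the mixed-partials test fails on this split — it is not an exact differential as presented.
- a linear integrating factor: a fit — the right tool for this form.
- separation of variables: the two dependences do not factor apart.
- the homogeneous substitution: rescaling both variables together changes the slope, so no ratio substitution collapses it.


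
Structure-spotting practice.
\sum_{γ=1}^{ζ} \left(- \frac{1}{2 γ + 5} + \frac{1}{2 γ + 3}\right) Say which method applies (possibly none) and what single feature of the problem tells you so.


Diagnosis: telescoping — the summand is \frac{1}{2 γ + 3} minus the same expression shifted by one, so consecutive terms cancel in pairs.


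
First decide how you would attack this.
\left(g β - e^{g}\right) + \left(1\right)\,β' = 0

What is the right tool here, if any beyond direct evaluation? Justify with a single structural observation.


Verdict: a linear integrating factor — β enters only linearly with coefficient g; multiply by exp of the integral of g and the left side becomes one derivative.


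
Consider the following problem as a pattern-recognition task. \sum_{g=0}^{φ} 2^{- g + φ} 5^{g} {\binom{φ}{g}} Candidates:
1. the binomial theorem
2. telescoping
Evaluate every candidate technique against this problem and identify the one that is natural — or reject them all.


Best approach: the binomial theorem — the summand is term g of a binomial expansion in 5 and 2; the whole sum is a single power.
- the binomial theorem — a fit — the right tool for this form.
- telescoping — the summand is not presented as a shifted difference — a telescoping rewrite may exist, but the displayed structure does not offer one.


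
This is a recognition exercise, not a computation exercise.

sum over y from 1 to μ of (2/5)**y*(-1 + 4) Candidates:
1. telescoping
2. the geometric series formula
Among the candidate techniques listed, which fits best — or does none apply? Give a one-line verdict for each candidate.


Diagnosis: the geometric series formula — term-over-term division gives 2/5 every time — index-free ratio, geometric sum formula applies.
- telescoping: the terms as presented offer no neighboring cancellation — a telescoping rewrite may exist, but the displayed structure does not hand one over.
- the geometric series formula — yes, a natural case for it.


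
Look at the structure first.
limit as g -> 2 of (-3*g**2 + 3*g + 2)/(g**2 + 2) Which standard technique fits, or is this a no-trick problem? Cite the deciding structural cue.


Technique: no special technique — no zero denominators, no indeterminate clash at 2 — substitute and read off the value.


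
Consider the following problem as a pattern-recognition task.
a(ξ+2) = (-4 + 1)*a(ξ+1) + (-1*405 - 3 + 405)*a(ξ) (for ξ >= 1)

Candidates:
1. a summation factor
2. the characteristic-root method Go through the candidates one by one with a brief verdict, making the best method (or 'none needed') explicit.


Method: the characteristic-root method — this is the constant-coefficient homogeneous case — the whole solution in ξ reduces to a polynomial's roots.
- a summation factor — the recurrence reaches back more than one step, outside the first-order family a summation factor normalizes.
- the characteristic-root method: applies; the problem has the shape this method handles.


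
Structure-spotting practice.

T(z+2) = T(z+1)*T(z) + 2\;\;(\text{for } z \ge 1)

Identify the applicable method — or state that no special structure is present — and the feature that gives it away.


Technique: no special technique — the recurrence is nonlinear in the sequence terms; no linear-recurrence method fits it as written — one iterates or studies it directly.


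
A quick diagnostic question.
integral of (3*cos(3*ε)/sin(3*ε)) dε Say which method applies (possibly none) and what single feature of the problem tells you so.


Verdict: u-substitution — structure check: outer function, inner expression sin(3*ε), inner derivative as a factor — the classic u = sin(3*ε) pattern.


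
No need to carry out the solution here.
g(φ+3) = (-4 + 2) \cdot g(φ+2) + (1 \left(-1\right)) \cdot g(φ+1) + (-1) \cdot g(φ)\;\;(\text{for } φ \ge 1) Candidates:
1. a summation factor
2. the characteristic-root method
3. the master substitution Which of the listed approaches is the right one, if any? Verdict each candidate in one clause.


Diagnosis: the characteristic-root method — the recurrence treats every index alike (constant coefficients, no forcing) — precisely the regime where r^φ trials close it.
- a summation factor: the recurrence reaches back more than one step, outside the first-order family a summation factor normalizes.
- the characteristic-root method: applies; the problem has the shape this method handles.
- the master substitution — the recursive argument is a shift of the index, not a fixed fraction of it.


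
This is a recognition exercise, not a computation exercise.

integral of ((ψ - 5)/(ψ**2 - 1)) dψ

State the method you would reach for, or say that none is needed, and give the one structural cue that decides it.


Verdict: partial fractions — the denominator ψ**2 - 1 factors, so the quotient decomposes into elementary partial fractions term by term.


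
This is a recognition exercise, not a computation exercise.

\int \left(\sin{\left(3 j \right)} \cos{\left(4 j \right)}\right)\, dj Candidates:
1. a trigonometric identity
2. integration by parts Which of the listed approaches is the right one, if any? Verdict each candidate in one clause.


Best approach: a trigonometric identity — distinct frequencies under one product (\sin{\left(3 j \right)} \cos{\left(4 j \right)}): the product-to-sum identity is the systematic route to an integrable form.
- a trigonometric identity — a fit — the right tool for this form.
- integration by parts: not the fit here: there is no polynomial factor to ladder down — parts can still close the trigonometric product by recursion, though the identity rewrite is the direct route.


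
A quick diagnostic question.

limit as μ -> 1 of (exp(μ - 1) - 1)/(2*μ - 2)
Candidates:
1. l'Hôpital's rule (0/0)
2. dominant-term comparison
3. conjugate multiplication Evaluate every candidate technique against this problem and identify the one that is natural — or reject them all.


Verdict: l'Hôpital's rule (0/0) — numerator and denominator both vanish at 1 — a genuine 0/0 form, which is exactly when l'Hôpital applies. A local series expansion at the point resolves it as well; the rule is the packaged version of that step.
- l'Hôpital's rule (0/0): yes, a natural case for it.
- dominant-term comparison — no dominant-degree comparison decides it.
- conjugate multiplication — multiplying by a conjugate would not remove any indeterminacy here.


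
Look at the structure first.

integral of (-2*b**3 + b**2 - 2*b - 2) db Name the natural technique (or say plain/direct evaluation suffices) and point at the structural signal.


Verdict: no special technique — every term is a constant multiple of a power of b; term-wise power-rule integration needs no preliminary transformation.


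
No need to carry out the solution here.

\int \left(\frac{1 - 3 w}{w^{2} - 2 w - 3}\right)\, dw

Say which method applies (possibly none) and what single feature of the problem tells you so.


Diagnosis: partial fractions — the integrand is a proper rational function and its denominator w^{2} - 2 w - 3 factors into distinct pieces, so it splits into simple fractions.


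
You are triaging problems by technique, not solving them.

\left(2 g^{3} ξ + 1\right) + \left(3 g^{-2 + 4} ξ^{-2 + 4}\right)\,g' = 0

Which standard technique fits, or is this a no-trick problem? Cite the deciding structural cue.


Diagnosis: the exact-equation method — equality of cross partials is the green light — assemble the potential function term by term.


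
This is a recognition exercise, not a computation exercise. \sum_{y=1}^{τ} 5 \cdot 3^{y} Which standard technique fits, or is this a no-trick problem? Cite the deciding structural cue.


Technique: the geometric series formula — check a ratio of consecutive terms: it is 3, independent of the index, so the geometric formula closes the sum.


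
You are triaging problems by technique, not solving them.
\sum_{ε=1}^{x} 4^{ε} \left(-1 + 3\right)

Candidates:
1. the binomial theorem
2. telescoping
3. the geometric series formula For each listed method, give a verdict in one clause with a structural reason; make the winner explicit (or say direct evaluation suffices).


Diagnosis: the geometric series formula — term-over-term division gives 4 every time — index-free ratio, geometric sum formula applies.
- the binomial theorem — no binomial coefficients pair up with complementary powers here.
- telescoping — the terms as presented offer no neighboring cancellation — a telescoping rewrite may exist, but the displayed structure does not hand one over.
- the geometric series formula — applicable, and directly so.


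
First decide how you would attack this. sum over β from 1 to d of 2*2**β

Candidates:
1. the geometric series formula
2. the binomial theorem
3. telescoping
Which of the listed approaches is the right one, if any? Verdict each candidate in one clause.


Technique: the geometric series formula — the ratio of consecutive terms is the constant 2, independent of the index — a geometric sum.
- the geometric series formula: applicable, and directly so.
- the binomial theorem — the terms lack the binomial-coefficient-weighted complementary-power pattern of an expansion.
- telescoping: the summand is not presented as a shifted difference — a telescoping rewrite may exist, but the displayed structure does not offer one.


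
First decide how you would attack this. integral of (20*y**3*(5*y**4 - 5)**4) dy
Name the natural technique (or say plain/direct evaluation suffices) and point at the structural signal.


Verdict: u-substitution — spotting that 20*y**3 is a constant multiple of the derivative of 5*y**4 - 5 is the key observation — substitute u = 5*y**4 - 5 and the integral becomes one-dimensional in u. Nothing stops a full expansion here — the substitution simply spares the algebra.


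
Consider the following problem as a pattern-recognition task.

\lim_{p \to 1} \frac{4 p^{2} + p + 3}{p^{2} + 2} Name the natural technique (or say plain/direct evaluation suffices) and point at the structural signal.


Diagnosis: no special technique — the expression is continuous at 1 — substitute and evaluate; no indeterminate form appears.


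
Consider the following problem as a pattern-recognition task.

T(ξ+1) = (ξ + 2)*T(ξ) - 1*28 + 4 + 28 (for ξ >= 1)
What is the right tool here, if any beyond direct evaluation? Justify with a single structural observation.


Technique: a summation factor — rescale the sequence by the product of the weights ξ + 2 so far — the recurrence collapses to a plain running sum.


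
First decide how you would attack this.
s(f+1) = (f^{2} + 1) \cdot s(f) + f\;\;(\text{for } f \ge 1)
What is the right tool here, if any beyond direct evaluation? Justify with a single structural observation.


Diagnosis: a summation factor — normalize by the running product of f^{2} + 1: the left side becomes a difference, and differences sum.


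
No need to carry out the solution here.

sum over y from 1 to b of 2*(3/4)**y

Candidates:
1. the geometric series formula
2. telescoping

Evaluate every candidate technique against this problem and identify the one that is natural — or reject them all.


Best approach: the geometric series formula — consecutive terms stand in a fixed index-free ratio — the geometric sum formula closes it.
- the geometric series formula — yes — fits the structure here.
- telescoping — writing out consecutive terms as given produces no pairwise cancellation.


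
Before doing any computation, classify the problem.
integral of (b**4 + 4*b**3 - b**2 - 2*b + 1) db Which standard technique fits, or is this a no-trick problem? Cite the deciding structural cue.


Verdict: no special technique — every term is a constant multiple of a power of b; term-wise power-rule integration needs no preliminary transformation.


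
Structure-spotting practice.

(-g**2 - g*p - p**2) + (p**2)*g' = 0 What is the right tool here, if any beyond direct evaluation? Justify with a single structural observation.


Best approach: the homogeneous substitution — the slope's numerator and denominator share total degree; set v = g/p and the equation drops to separable form.


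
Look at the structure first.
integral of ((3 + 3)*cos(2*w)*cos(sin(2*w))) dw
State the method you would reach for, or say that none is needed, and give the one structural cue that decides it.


Diagnosis: u-substitution — collected, the integrand has one factor that is, up to a constant, the derivative of an inner expression the rest depends on — substitute for that inner expression.


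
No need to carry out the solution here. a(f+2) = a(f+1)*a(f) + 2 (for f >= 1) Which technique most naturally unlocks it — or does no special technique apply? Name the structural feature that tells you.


Method: no special technique — the unknown enters the rule nonlinearly, not as a weighted sum — no linear method is even well-posed.


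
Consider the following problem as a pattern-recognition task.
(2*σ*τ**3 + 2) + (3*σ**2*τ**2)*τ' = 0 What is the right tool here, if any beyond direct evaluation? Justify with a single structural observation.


Diagnosis: the exact-equation method — the mixed-partials test passes for 2*σ*τ**3 + 2 and 3*σ**2*τ**2, so a potential function exists as presented.


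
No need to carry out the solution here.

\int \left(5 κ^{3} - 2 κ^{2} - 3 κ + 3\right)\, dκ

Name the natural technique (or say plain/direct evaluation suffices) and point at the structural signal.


Best approach: no special technique — the integrand is a sum of constant multiples of powers of κ — integrate term by term.


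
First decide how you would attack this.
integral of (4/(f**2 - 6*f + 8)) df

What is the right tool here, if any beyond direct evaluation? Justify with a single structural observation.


Method: partial fractions — the bottom factors while the top stays lower-degree — split into simple fractions and integrate piece by piece.


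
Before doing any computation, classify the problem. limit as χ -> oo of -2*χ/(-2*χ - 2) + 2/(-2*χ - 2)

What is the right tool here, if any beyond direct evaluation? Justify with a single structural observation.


Method: dominant-term comparison — divide by the highest power of χ present: lower-order terms vanish and the dominant ratio remains. As a single quotient, the ∞/∞ shape would yield to repeated differentiation as well — the growth comparison gets there in one look.


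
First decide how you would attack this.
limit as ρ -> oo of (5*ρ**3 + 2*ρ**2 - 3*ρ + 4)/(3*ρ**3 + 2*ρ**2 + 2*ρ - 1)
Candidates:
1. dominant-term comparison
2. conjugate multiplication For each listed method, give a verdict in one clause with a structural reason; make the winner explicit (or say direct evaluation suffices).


Best approach: dominant-term comparison — as ρ grows, only the highest-degree terms matter — compare leading terms and read the limit off.
- dominant-term comparison — yes — fits the structure here.
- conjugate multiplication — there is no infinity-minus-infinity radical difference to rationalize.


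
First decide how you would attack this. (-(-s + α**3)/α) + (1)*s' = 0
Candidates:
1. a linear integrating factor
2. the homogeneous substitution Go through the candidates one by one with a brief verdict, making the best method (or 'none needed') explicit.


Technique: a linear integrating factor — the unknown enters only to the first power against a nonzero forcing term — the integrating-factor template applies directly.
- a linear integrating factor: yes, a natural case for it.
- the homogeneous substitution — the slope does not depend on the ratio of the variables alone.


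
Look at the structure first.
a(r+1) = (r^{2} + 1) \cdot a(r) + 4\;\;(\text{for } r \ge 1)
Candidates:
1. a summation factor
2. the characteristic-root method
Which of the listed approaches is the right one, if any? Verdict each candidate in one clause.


Technique: a summation factor — an index-dependent multiplier r^{2} + 1 rules out characteristic roots; a summation factor converts it to a pure difference.
- a summation factor — applies; the problem has the shape this method handles.
- the characteristic-root method: the coefficients vary with the index, breaking the constant-coefficient structure the method needs.


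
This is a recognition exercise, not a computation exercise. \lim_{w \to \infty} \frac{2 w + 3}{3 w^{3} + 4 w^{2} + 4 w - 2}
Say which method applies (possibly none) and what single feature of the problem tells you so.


Verdict: dominant-term comparison — as w grows, only the highest-degree terms matter — compare leading terms and read the limit off. Differentiating the expression as a single quotient would eventually settle it as well; matching dominant growth settles it immediately.


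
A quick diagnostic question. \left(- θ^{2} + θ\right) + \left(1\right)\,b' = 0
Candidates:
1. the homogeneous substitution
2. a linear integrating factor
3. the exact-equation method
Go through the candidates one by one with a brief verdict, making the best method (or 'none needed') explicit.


Verdict: no special technique — with b absent the equation is not coupled at all: direct integration in θ.
- the homogeneous substitution — solved for the derivative, the right side changes under joint scaling of the two variables.
- a linear integrating factor: the linear template holds only trivially here (the unknown is absent, so the coefficient is zero) — the method is not the natural label.
- the exact-equation method: with the unknown absent from both coefficients, the cross-partial test holds emptily — nothing for the exact method to work on.


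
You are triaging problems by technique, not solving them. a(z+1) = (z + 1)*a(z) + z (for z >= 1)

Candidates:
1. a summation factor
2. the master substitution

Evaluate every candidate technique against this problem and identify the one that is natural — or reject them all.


Technique: a summation factor — rescale the sequence by the product of the weights z + 1 so far — the recurrence collapses to a plain running sum.
- a summation factor: applicable, and directly so.
- the master substitution: no fixed divisor shrinks the index between calls.


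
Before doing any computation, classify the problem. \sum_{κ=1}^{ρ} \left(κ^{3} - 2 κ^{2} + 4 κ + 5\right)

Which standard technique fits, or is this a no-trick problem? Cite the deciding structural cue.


Method: no special technique — Faulhaber territory: sum each constant-multiple power of κ with its closed-form formula, no trick required.


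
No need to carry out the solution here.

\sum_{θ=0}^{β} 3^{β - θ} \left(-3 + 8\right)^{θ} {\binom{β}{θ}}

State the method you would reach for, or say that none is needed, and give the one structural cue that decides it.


Method: the binomial theorem — the binomial coefficients weight matched powers of (-3 + 8) and 3, which is exactly the expansion of a binomial power.


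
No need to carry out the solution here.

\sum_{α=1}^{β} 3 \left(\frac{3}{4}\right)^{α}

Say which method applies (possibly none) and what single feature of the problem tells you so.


Best approach: the geometric series formula — each summand is the previous one scaled by \frac{3}{4}; that constant multiplier is itself the geometric structure.


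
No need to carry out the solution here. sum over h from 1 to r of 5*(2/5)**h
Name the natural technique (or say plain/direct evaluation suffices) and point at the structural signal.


Verdict: the geometric series formula — each term is 2/5 times the previous one, so the geometric-series formula applies directly.


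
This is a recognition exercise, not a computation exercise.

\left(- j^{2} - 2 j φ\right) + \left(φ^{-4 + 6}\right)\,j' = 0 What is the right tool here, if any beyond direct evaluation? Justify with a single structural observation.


Method: the homogeneous substitution — solved for the derivative, the right side is unchanged under scaling φ and j together — it depends only on the ratio j/φ, so substitute a single ratio variable. This doubles as a Bernoulli equation in the unknown as written; the homogeneous route needs no setup at all.


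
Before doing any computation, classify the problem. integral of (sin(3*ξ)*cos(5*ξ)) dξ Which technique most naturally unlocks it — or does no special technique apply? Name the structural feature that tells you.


Best approach: a trigonometric identity — the product sin(3*ξ)*cos(5*ξ) converts to a sum of single-frequency sinusoids via the product-to-sum identity.


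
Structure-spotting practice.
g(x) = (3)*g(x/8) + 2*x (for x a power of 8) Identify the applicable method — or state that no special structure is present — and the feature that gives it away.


Diagnosis: the master substitution — index division is the fingerprint: x/8 in the recursive call means substitute x = 8^m.


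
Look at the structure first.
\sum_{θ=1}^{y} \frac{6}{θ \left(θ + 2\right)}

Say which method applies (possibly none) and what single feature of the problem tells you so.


Verdict: telescoping — poles of \frac{6}{θ \left(θ + 2\right)} differ by an integer, the telltale of a telescoping partial-fraction sum.


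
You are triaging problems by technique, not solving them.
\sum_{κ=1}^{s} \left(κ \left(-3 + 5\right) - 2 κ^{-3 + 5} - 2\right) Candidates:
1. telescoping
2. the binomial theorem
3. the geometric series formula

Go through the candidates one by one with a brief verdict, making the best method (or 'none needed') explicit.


Verdict: no special technique — every summand is a constant multiple of a power of κ — apply the standard power-sum identities one degree at a time.
- telescoping — in the displayed form, no term reappears at a neighboring index to cancel against.
- the binomial theorem: no binomial coefficients pair with matched powers.
- the geometric series formula: the ratio of consecutive terms depends on the index.


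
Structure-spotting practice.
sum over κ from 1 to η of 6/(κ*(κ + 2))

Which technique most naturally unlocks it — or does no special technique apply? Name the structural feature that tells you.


Technique: telescoping — 6/(κ*(κ + 2)) is a collapsed telescope: expand it into simple fractions to see the cancellation.


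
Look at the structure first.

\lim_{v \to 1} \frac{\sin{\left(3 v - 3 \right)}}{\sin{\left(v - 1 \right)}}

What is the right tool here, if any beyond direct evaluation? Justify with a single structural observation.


Verdict: l'Hôpital's rule (0/0) — the 0/0 form at 1 is the signature situation for l'Hôpital's rule. One could equally expand both pieces locally and compare leading terms; the rule does that in one stroke.


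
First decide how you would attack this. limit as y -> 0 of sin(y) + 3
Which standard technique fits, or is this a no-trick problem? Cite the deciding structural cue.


Diagnosis: no special technique — the expression is continuous at 0 — substitute and evaluate; no indeterminate form appears.


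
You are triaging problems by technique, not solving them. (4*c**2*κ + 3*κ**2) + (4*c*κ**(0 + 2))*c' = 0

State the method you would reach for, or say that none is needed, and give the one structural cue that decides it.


Verdict: the exact-equation method — because the two cross partials coincide, the form is conservative as written — recover its potential in (κ, c).


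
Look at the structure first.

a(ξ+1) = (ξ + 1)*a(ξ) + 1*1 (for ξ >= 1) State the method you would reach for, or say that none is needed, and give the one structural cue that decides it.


Verdict: a summation factor — with the index-dependent coefficient ξ + 1, dividing by the cumulative product turns the left side into a pure difference.


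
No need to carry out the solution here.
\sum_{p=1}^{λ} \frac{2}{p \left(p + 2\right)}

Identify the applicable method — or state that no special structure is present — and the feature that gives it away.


Diagnosis: telescoping — integer-spaced poles in \frac{2}{p \left(p + 2\right)} are the telescoping signature in disguise.


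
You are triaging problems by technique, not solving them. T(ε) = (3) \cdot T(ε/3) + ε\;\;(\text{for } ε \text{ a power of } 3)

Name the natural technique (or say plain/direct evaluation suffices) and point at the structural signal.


Verdict: the master substitution — the argument contracts 3-fold per step: reindex ε exponentially and solve the linear recurrence in the new index.


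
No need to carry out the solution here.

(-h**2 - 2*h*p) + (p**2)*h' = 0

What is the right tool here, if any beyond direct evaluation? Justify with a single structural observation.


Method: the homogeneous substitution — the slope is degree-zero homogeneous: the ratio substitution v = h/p collapses it. A Bernoulli substitution is a fair alternative on this equation directly; the homogeneous reading takes it as given.


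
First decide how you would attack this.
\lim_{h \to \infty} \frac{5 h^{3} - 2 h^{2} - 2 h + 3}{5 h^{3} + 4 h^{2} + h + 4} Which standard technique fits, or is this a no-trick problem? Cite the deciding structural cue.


Technique: dominant-term comparison — divide by the highest power of h present: lower-order terms vanish and the dominant ratio remains. Viewed as a single quotient this is an ∞/∞ form — an at-infinity application of l'Hôpital's rule would also resolve it; comparing leading growth reads the answer without differentiating.


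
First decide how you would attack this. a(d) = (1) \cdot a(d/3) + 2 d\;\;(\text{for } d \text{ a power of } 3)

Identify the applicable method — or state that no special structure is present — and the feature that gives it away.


Technique: the master substitution — the argument contracts 3-fold per step: reindex d exponentially and solve the linear recurrence in the new index.


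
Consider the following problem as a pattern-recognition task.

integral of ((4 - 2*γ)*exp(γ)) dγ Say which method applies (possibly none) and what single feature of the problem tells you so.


Verdict: integration by parts — the integrand splits as 4 - 2*γ times exp(γ) — repeatedly differentiating the polynomial part kills it, which is the parts ladder.


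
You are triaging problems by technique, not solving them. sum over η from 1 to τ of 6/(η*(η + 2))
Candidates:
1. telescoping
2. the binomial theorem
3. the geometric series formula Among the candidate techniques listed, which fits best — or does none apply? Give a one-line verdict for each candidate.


Diagnosis: telescoping — after splitting 6/(η*(η + 2)) into partial fractions, the pieces are shifted copies of one function and cancel telescopically.
- telescoping — a fit — the right tool for this form.
- the binomial theorem — no binomial coefficients pair with matched powers.
- the geometric series formula: the term-to-term ratio changes with the index, so the geometric formula cannot close it.


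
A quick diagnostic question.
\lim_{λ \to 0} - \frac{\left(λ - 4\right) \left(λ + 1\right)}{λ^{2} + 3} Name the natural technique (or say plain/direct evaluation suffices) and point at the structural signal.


Technique: no special technique — no vanishing denominator and no indeterminate clash at the point — evaluation is immediate.


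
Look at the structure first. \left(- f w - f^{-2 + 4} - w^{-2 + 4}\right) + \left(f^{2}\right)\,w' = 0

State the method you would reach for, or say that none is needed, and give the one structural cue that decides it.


Verdict: the homogeneous substitution — the slope is degree-zero homogeneous: the ratio substitution v = w/f collapses it.


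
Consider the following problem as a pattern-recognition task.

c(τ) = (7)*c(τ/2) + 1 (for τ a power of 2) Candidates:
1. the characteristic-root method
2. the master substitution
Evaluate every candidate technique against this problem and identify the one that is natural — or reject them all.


Verdict: the master substitution — the argument τ/2 divides the index by 2; the standard τ = 2^m substitution converts it to a constant-shift recurrence.
- the characteristic-root method: the recursion divides its index rather than shifting it — outside the constant-shift family the root method covers.
- the master substitution — applies; the problem has the shape this method handles.


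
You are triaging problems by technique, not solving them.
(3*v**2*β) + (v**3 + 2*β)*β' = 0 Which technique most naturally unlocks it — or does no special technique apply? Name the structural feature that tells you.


Technique: the exact-equation method — 3*v**2*β and v**3 + 2*β pass the exactness check on the nose, so no integrating factor in v or β is needed at all.


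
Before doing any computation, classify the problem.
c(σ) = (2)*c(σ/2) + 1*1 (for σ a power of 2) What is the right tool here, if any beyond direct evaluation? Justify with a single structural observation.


Best approach: the master substitution — the argument shrinks by the factor 2, so measure the index on a logarithmic scale and the recursion becomes a shift.


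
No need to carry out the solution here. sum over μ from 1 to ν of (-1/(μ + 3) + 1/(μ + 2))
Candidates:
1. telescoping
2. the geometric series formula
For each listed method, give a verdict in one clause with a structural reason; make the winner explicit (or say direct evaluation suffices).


Method: telescoping — write out three consecutive terms and watch the interior cancel: the advanced copy one term subtracts reappears as the very next term's leading piece, pair after pair.
- telescoping: a fit — the right tool for this form.
- the geometric series formula — the ratio of consecutive terms depends on the index.
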